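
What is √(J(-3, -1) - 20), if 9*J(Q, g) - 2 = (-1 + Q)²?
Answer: 3*I*√2 ≈ 4.2426*I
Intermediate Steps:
J(Q, g) = 2/9 + (-1 + Q)²/9
√(J(-3, -1) - 20) = √((2/9 + (-1 - 3)²/9) - 20) = √((2/9 + (⅑)*(-4)²) - 20) = √((2/9 + (⅑)*16) - 20) = √((2/9 + 16/9) - 20) = √(2 - 20) = √(-18) = 3*I*√2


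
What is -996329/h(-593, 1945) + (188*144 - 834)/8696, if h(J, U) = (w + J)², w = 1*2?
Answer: 250178947/1518673788 ≈ 0.16474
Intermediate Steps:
w = 2
h(J, U) = (2 + J)²
-996329/h(-593, 1945) + (188*144 - 834)/8696 = -996329/(2 - 593)² + (188*144 - 834)/8696 = -996329/((-591)²) + (27072 - 834)*(1/8696) = -996329/349281 + 26238*(1/8696) = -996329*1/349281 + 13119/4348 = -996329/349281 + 13119/4348 = 250178947/1518673788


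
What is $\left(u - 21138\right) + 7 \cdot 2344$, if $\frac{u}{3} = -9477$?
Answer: $-33161$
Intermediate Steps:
$u = -28431$ ($u = 3 \left(-9477\right) = -28431$)
$\left(u - 21138\right) + 7 \cdot 2344 = \left(-28431 - 21138\right) + 7 \cdot 2344 = -49569 + 16408 = -33161$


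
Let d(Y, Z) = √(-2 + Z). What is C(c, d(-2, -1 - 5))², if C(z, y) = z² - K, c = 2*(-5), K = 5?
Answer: 9025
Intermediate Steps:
c = -10
C(z, y) = -5 + z² (C(z, y) = z² - 1*5 = z² - 5 = -5 + z²)
C(c, d(-2, -1 - 5))² = (-5 + (-10)²)² = (-5 + 100)² = 95² = 9025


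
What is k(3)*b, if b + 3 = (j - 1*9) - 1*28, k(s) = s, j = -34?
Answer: -222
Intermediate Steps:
b = -74 (b = -3 + ((-34 - 1*9) - 1*28) = -3 + ((-34 - 9) - 28) = -3 + (-43 - 28) = -3 - 71 = -74)
k(3)*b = 3*(-74) = -222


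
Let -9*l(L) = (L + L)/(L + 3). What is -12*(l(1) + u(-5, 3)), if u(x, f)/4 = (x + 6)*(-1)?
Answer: 146/3 ≈ 48.667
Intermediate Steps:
u(x, f) = -24 - 4*x (u(x, f) = 4*((x + 6)*(-1)) = 4*((6 + x)*(-1)) = 4*(-6 - x) = -24 - 4*x)
l(L) = -2*L/(9*(3 + L)) (l(L) = -(L + L)/(9*(L + 3)) = -2*L/(9*(3 + L)))
-12*(l(1) + u(-5, 3)) = -12*(-2*1/(27 + 9*1) + (-24 - 4*(-5))) = -12*(-2*1/(27 + 9) + (-24 + 20)) = -12*(-2*1/36 - 4) = -12*(-2*1*1/36 - 4) = -12*(-1/18 - 4) = -12*(-73/18) = 146/3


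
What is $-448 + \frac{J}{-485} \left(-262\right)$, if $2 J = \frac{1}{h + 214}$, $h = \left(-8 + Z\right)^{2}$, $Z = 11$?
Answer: $- \frac{48453309}{108155} \approx -448.0$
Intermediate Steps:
$h = 9$ ($h = \left(-8 + 11\right)^{2} = 3^{2} = 9$)
$J = \frac{1}{446}$ ($J = \frac{1}{2 \left(9 + 214\right)} = \frac{1}{2 \cdot 223} = \frac{1}{2} \cdot \frac{1}{223} = \frac{1}{446} \approx 0.0022422$)
$-448 + \frac{J}{-485} \left(-262\right) = -448 + \frac{1}{446 \left(-485\right)} \left(-262\right) = -448 + \frac{1}{446} \left(- \frac{1}{485}\right) \left(-262\right) = -448 - - \frac{131}{108155} = -448 + \frac{131}{108155} = - \frac{48453309}{108155}$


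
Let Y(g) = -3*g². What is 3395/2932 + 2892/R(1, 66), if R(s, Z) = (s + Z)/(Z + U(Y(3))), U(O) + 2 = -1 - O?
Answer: 763368425/196444 ≈ 3885.9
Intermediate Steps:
U(O) = -3 - O (U(O) = -2 + (-1 - O) = -3 - O)
R(s, Z) = (Z + s)/(24 + Z) (R(s, Z) = (s + Z)/(Z + (-3 - (-3)*3²)) = (Z + s)/(Z + (-3 - (-3)*9)) = (Z + s)/(Z + (-3 - 1*(-27))) = (Z + s)/(Z + (-3 + 27)) = (Z + s)/(Z + 24) = (Z + s)/(24 + Z))
3395/2932 + 2892/R(1, 66) = 3395/2932 + 2892/(((66 + 1)/(24 + 66))) = 3395*(1/2932) + 2892/((67/90)) = 3395/2932 + 2892/(((1/90)*67)) = 3395/2932 + 2892/(67/90) = 3395/2932 + 2892*(90/67) = 3395/2932 + 260280/67 = 763368425/196444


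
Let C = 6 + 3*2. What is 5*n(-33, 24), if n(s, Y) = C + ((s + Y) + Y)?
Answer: 135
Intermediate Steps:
C = 12 (C = 6 + 6 = 12)
n(s, Y) = 12 + s + 2*Y (n(s, Y) = 12 + ((s + Y) + Y) = 12 + ((Y + s) + Y) = 12 + (s + 2*Y) = 12 + s + 2*Y)
5*n(-33, 24) = 5*(12 - 33 + 2*24) = 5*(12 - 33 + 48) = 5*27 = 135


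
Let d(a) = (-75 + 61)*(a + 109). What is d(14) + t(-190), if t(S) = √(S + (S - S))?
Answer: -1722 + I*√190 ≈ -1722.0 + 13.784*I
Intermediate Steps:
d(a) = -1526 - 14*a (d(a) = -14*(109 + a) = -1526 - 14*a)
t(S) = √S (t(S) = √(S + 0) = √S)
d(14) + t(-190) = (-1526 - 14*14) + √(-190) = (-1526 - 196) + I*√190 = -1722 + I*√190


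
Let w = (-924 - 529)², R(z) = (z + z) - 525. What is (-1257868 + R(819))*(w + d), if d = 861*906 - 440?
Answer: -3633071340425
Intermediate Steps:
R(z) = -525 + 2*z (R(z) = 2*z - 525 = -525 + 2*z)
w = 2111209 (w = (-1453)² = 2111209)
d = 779626 (d = 780066 - 440 = 779626)
(-1257868 + R(819))*(w + d) = (-1257868 + (-525 + 2*819))*(2111209 + 779626) = (-1257868 + (-525 + 1638))*2890835 = (-1257868 + 1113)*2890835 = -1256755*2890835 = -3633071340425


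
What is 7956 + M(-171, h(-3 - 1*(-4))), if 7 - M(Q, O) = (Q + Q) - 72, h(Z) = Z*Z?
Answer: 8377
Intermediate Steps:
h(Z) = Z²
M(Q, O) = 79 - 2*Q (M(Q, O) = 7 - ((Q + Q) - 72) = 7 - (2*Q - 72) = 7 - (-72 + 2*Q) = 7 + (72 - 2*Q) = 79 - 2*Q)
7956 + M(-171, h(-3 - 1*(-4))) = 7956 + (79 - 2*(-171)) = 7956 + (79 + 342) = 7956 + 421 = 8377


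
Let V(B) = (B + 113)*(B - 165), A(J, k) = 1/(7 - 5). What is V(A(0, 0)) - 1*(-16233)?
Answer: -9751/4 ≈ -2437.8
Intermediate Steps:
A(J, k) = ½ (A(J, k) = 1/2 = ½)
V(B) = (-165 + B)*(113 + B) (V(B) = (113 + B)*(-165 + B) = (-165 + B)*(113 + B))
V(A(0, 0)) - 1*(-16233) = (-18645 + (½)² - 52*½) - 1*(-16233) = (-18645 + ¼ - 26) + 16233 = -74683/4 + 16233 = -9751/4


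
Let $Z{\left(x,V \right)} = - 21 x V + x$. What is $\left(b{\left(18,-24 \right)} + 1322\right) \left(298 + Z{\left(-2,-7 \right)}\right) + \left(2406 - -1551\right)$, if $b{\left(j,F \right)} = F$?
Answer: $6553$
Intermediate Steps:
$Z{\left(x,V \right)} = x - 21 V x$ ($Z{\left(x,V \right)} = - 21 V x + x = x - 21 V x$)
$\left(b{\left(18,-24 \right)} + 1322\right) \left(298 + Z{\left(-2,-7 \right)}\right) + \left(2406 - -1551\right) = \left(-24 + 1322\right) \left(298 - 2 \left(1 - -147\right)\right) + \left(2406 - -1551\right) = 1298 \left(298 - 2 \left(1 + 147\right)\right) + \left(2406 + 1551\right) = 1298 \left(298 - 296\right) + 3957 = 1298 \cdot 2 + 3957 = 2596 + 3957 = 6553$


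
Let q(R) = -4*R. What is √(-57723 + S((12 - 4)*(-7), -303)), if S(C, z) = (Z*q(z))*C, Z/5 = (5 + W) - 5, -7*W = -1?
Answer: I*√106203 ≈ 325.89*I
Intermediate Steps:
W = ⅐ (W = -⅐*(-1) = ⅐ ≈ 0.14286)
Z = 5/7 (Z = 5*((5 + ⅐) - 5) = 5*(36/7 - 5) = 5*(⅐) = 5/7 ≈ 0.71429)
S(C, z) = -20*C*z/7 (S(C, z) = (5*(-4*z)/7)*C = (-20*z/7)*C = -20*C*z/7)
√(-57723 + S((12 - 4)*(-7), -303)) = √(-57723 - 20/7*(12 - 4)*(-7)*(-303)) = √(-57723 - 20/7*8*(-7)*(-303)) = √(-57723 - 20/7*(-56)*(-303)) = √(-57723 - 48480) = √(-106203) = I*√106203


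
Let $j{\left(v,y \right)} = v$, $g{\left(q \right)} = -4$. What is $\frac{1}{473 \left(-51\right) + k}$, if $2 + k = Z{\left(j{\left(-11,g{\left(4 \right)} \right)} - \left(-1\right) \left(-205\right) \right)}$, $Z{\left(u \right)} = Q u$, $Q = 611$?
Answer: $- \frac{1}{156101} \approx -6.4061 \cdot 10^{-6}$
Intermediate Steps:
$Z{\left(u \right)} = 611 u$
$k = -131978$ ($k = -2 + 611 \left(-11 - \left(-1\right) \left(-205\right)\right) = -2 + 611 \left(-11 - 205\right) = -2 + 611 \left(-216\right) = -2 - 131976 = -131978$)
$\frac{1}{473 \left(-51\right) + k} = \frac{1}{473 \left(-51\right) - 131978} = \frac{1}{-24123 - 131978} = \frac{1}{-156101} = - \frac{1}{156101}$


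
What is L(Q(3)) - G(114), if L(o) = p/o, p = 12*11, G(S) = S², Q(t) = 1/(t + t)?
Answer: -12204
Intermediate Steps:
Q(t) = 1/(2*t)
p = 132
L(o) = 132/o
L(Q(3)) - G(114) = 132/(((½)/3)) - 1*114² = 132/(((½)*(⅓))) - 1*12996 = 132/(⅙) - 12996 = 132*6 - 12996 = 792 - 12996 = -12204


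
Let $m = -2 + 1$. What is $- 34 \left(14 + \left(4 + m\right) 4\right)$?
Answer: $-884$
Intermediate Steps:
$m = -1$
$- 34 \left(14 + \left(4 + m\right) 4\right) = - 34 \left(14 + \left(4 - 1\right) 4\right) = - 34 \left(14 + 3 \cdot 4\right) = - 34 \left(14 + 12\right) = \left(-34\right) 26 = -884$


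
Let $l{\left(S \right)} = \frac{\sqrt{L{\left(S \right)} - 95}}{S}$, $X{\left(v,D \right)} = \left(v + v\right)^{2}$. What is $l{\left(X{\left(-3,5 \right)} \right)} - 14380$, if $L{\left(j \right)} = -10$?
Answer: $-14380 + \frac{i \sqrt{105}}{36} \approx -14380.0 + 0.28464 i$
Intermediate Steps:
$X{\left(v,D \right)} = 4 v^{2}$ ($X{\left(v,D \right)} = \left(2 v\right)^{2} = 4 v^{2}$)
$l{\left(S \right)} = \frac{i \sqrt{105}}{S}$ ($l{\left(S \right)} = \frac{\sqrt{-10 - 95}}{S} = \frac{\sqrt{-105}}{S} = \frac{i \sqrt{105}}{S}$)
$l{\left(X{\left(-3,5 \right)} \right)} - 14380 = \frac{i \sqrt{105}}{4 \left(-3\right)^{2}} - 14380 = \frac{i \sqrt{105}}{4 \cdot 9} - 14380 = \frac{i \sqrt{105}}{36} - 14380 = -14380 + \frac{i \sqrt{105}}{36}$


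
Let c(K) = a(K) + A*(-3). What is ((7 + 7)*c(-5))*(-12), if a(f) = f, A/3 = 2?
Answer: 3864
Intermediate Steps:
A = 6 (A = 3*2 = 6)
c(K) = -18 + K (c(K) = K + 6*(-3) = K - 18 = -18 + K)
((7 + 7)*c(-5))*(-12) = ((7 + 7)*(-18 - 5))*(-12) = (14*(-23))*(-12) = -322*(-12) = 3864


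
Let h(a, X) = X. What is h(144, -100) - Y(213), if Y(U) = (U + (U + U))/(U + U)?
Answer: -203/2 ≈ -101.50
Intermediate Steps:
Y(U) = 3/2 (Y(U) = (U + 2*U)/((2*U)) = (3*U)*(1/(2*U)) = 3/2)
h(144, -100) - Y(213) = -100 - 1*3/2 = -100 - 3/2 = -203/2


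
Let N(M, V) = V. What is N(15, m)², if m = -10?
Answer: 100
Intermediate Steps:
N(15, m)² = (-10)² = 100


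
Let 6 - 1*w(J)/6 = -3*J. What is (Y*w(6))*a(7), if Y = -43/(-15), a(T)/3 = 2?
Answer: 12384/5 ≈ 2476.8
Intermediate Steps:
w(J) = 36 + 18*J (w(J) = 36 - (-18)*J = 36 + 18*J)
a(T) = 6 (a(T) = 3*2 = 6)
Y = 43/15 (Y = -43*(-1/15) = 43/15 ≈ 2.8667)
(Y*w(6))*a(7) = (43*(36 + 18*6)/15)*6 = (43*(36 + 108)/15)*6 = ((43/15)*144)*6 = (2064/5)*6 = 12384/5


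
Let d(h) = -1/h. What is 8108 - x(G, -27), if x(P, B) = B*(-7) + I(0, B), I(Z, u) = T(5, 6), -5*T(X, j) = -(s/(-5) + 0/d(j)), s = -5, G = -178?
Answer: 39594/5 ≈ 7918.8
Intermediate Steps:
T(X, j) = ⅕ (T(X, j) = -(-1)*(-5/(-5) + 0/((-1/j)))/5 = -(-1)*(-5*(-⅕) + 0*(-j))/5 = -(-1)*(1 + 0)/5 = -(-1)/5 = -⅕*(-1) = ⅕)
I(Z, u) = ⅕
x(P, B) = ⅕ - 7*B (x(P, B) = B*(-7) + ⅕ = -7*B + ⅕ = ⅕ - 7*B)
8108 - x(G, -27) = 8108 - (⅕ - 7*(-27)) = 8108 - (⅕ + 189) = 8108 - 1*946/5 = 8108 - 946/5 = 39594/5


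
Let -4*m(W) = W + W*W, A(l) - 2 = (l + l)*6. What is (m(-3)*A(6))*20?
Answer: -2220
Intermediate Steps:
A(l) = 2 + 12*l (A(l) = 2 + (l + l)*6 = 2 + (2*l)*6 = 2 + 12*l)
m(W) = -W/4 - W²/4 (m(W) = -(W + W*W)/4 = -(W + W²)/4 = -W/4 - W²/4)
(m(-3)*A(6))*20 = ((-¼*(-3)*(1 - 3))*(2 + 12*6))*20 = ((-¼*(-3)*(-2))*(2 + 72))*20 = -3/2*74*20 = -111*20 = -2220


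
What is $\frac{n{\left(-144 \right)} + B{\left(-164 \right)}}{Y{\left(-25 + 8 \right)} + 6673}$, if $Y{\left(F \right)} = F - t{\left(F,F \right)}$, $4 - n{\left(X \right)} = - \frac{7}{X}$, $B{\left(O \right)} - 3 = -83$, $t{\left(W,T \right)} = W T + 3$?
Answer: $- \frac{10951}{916416} \approx -0.01195$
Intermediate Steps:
$t{\left(W,T \right)} = 3 + T W$ ($t{\left(W,T \right)} = T W + 3 = 3 + T W$)
$B{\left(O \right)} = -80$ ($B{\left(O \right)} = 3 - 83 = -80$)
$n{\left(X \right)} = 4 + \frac{7}{X}$ ($n{\left(X \right)} = 4 - - \frac{7}{X} = 4 + \frac{7}{X}$)
$Y{\left(F \right)} = -3 + F - F^{2}$ ($Y{\left(F \right)} = F - \left(3 + F F\right) = F - \left(3 + F^{2}\right) = -3 + F - F^{2}$)
$\frac{n{\left(-144 \right)} + B{\left(-164 \right)}}{Y{\left(-25 + 8 \right)} + 6673} = \frac{\left(4 + \frac{7}{-144}\right) - 80}{\left(-3 + \left(-25 + 8\right) - \left(-25 + 8\right)^{2}\right) + 6673} = \frac{\left(4 + 7 \left(- \frac{1}{144}\right)\right) - 80}{\left(-3 - 17 - \left(-17\right)^{2}\right) + 6673} = \frac{\left(4 - \frac{7}{144}\right) - 80}{\left(-3 - 17 - 289\right) + 6673} = \frac{\frac{569}{144} - 80}{\left(-3 - 17 - 289\right) + 6673} = - \frac{10951}{144 \left(-309 + 6673\right)} = - \frac{10951}{144 \cdot 6364} = \left(- \frac{10951}{144}\right) \frac{1}{6364} = - \frac{10951}{916416}$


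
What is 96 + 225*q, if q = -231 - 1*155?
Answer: -86754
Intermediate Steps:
q = -386 (q = -231 - 155 = -386)
96 + 225*q = 96 + 225*(-386) = 96 - 86850 = -86754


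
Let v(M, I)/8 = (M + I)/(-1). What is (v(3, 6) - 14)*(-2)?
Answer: 172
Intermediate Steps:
v(M, I) = -8*I - 8*M (v(M, I) = 8*((M + I)/(-1)) = 8*((I + M)*(-1)) = 8*(-I - M) = -8*I - 8*M)
(v(3, 6) - 14)*(-2) = ((-8*6 - 8*3) - 14)*(-2) = ((-48 - 24) - 14)*(-2) = (-72 - 14)*(-2) = -86*(-2) = 172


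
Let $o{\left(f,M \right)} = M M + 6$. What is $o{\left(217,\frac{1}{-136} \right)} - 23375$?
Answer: $- \frac{432233023}{18496} \approx -23369.0$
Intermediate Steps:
$o{\left(f,M \right)} = 6 + M^{2}$ ($o{\left(f,M \right)} = M^{2} + 6 = 6 + M^{2}$)
$o{\left(217,\frac{1}{-136} \right)} - 23375 = \left(6 + \left(\frac{1}{-136}\right)^{2}\right) - 23375 = \left(6 + \left(- \frac{1}{136}\right)^{2}\right) - 23375 = \left(6 + \frac{1}{18496}\right) - 23375 = \frac{110977}{18496} - 23375 = - \frac{432233023}{18496}$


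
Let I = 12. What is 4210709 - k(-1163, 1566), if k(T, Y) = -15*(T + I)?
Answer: 4193444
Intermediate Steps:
k(T, Y) = -180 - 15*T (k(T, Y) = -15*(T + 12) = -15*(12 + T) = -180 - 15*T)
4210709 - k(-1163, 1566) = 4210709 - (-180 - 15*(-1163)) = 4210709 - (-180 + 17445) = 4210709 - 1*17265 = 4210709 - 17265 = 4193444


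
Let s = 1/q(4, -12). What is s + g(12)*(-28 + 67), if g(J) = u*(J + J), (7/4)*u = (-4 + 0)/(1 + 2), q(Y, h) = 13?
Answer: -64889/91 ≈ -713.07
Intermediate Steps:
u = -16/21 (u = 4*((-4 + 0)/(1 + 2))/7 = 4*(-4/3)/7 = 4*(-4*1/3)/7 = (4/7)*(-4/3) = -16/21 ≈ -0.76190)
s = 1/13 ≈ 0.076923
g(J) = -32*J/21 (g(J) = -16*(J + J)/21 = -32*J/21)
s + g(12)*(-28 + 67) = 1/13 + (-32/21*12)*(-28 + 67) = 1/13 - 128/7*39 = 1/13 - 4992/7 = -64889/91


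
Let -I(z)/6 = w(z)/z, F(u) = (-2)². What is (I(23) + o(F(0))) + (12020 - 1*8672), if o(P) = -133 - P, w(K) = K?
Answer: 3205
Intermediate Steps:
F(u) = 4
I(z) = -6 (I(z) = -6*z/z = -6*1 = -6)
(I(23) + o(F(0))) + (12020 - 1*8672) = (-6 + (-133 - 1*4)) + (12020 - 1*8672) = (-6 + (-133 - 4)) + (12020 - 8672) = (-6 - 137) + 3348 = -143 + 3348 = 3205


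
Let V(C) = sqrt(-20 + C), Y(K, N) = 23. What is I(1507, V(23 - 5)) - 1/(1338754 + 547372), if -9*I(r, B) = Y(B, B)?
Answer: -43380907/16975134 ≈ -2.5556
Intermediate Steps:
I(r, B) = -23/9 (I(r, B) = -1/9*23 = -23/9)
I(1507, V(23 - 5)) - 1/(1338754 + 547372) = -23/9 - 1/(1338754 + 547372) = -23/9 - 1/1886126 = -43380907/16975134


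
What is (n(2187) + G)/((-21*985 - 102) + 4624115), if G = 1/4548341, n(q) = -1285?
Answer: -730577273/2617188184856 ≈ -0.00027915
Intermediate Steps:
G = 1/4548341 ≈ 2.1986e-7
(n(2187) + G)/((-21*985 - 102) + 4624115) = (-1285 + 1/4548341)/((-21*985 - 102) + 4624115) = -5844618184/(4548341*((-20685 - 102) + 4624115)) = -5844618184/(4548341*(-20787 + 4624115)) = -5844618184/4548341/4603328 = -5844618184/4548341*1/4603328 = -730577273/2617188184856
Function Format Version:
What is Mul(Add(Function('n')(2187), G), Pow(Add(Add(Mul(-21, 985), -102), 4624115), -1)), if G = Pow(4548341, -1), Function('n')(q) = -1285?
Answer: Rational(-730577273, 2617188184856) ≈ -0.00027915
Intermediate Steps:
G = Rational(1, 4548341) ≈ 2.1986e-7
Mul(Add(Function('n')(2187), G), Pow(Add(Add(Mul(-21, 985), -102), 4624115), -1)) = Mul(Add(-1285, Rational(1, 4548341)), Pow(Add(Add(Mul(-21, 985), -102), 4624115), -1)) = Mul(Rational(-5844618184, 4548341), Pow(Add(Add(-20685, -102), 4624115), -1)) = Mul(Rational(-5844618184, 4548341), Pow(Add(-20787, 4624115), -1)) = Mul(Rational(-5844618184, 4548341), Pow(4603328, -1)) = Mul(Rational(-5844618184, 4548341), Rational(1, 4603328)) = Rational(-730577273, 2617188184856)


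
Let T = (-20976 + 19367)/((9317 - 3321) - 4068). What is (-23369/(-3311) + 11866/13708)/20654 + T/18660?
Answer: 1428740285556709/4215665378960001120 ≈ 0.00033891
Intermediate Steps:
T = -1609/1928 (T = -1609/(5996 - 4068) = -1609/1928 ≈ -0.83454)
(-23369/(-3311) + 11866/13708)/20654 + T/18660 = (-23369/(-3311) + 11866/13708)/20654 - 1609/1928/18660 = (-23369*(-1/3311) + 11866*(1/13708))*(1/20654) - 1609/1928*1/18660 = (23369/3311 + 5933/6854)*(1/20654) - 1609/35976480 = (179815289/22693594)*(1/20654) - 1609/35976480 = 179815289/468713490476 - 1609/35976480 = 1428740285556709/4215665378960001120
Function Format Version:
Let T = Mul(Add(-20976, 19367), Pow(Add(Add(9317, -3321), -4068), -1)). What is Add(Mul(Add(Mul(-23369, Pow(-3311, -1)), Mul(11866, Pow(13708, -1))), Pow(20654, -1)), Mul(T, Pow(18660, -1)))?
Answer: Rational(1428740285556709, 4215665378960001120) ≈ 0.00033891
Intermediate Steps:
T = Rational(-1609, 1928) (T = Mul(-1609, Pow(Add(5996, -4068), -1)) = Mul(-1609, Pow(1928, -1)) = Mul(-1609, Rational(1, 1928)) = Rational(-1609, 1928) ≈ -0.83454)
Add(Mul(Add(Mul(-23369, Pow(-3311, -1)), Mul(11866, Pow(13708, -1))), Pow(20654, -1)), Mul(T, Pow(18660, -1))) = Add(Mul(Add(Mul(-23369, Pow(-3311, -1)), Mul(11866, Pow(13708, -1))), Pow(20654, -1)), Mul(Rational(-1609, 1928), Pow(18660, -1))) = Add(Mul(Add(Mul(-23369, Rational(-1, 3311)), Mul(11866, Rational(1, 13708))), Rational(1, 20654)), Mul(Rational(-1609, 1928), Rational(1, 18660))) = Add(Mul(Add(Rational(23369, 3311), Rational(5933, 6854)), Rational(1, 20654)), Rational(-1609, 35976480)) = Add(Mul(Rational(179815289, 22693594), Rational(1, 20654)), Rational(-1609, 35976480)) = Add(Rational(179815289, 468713490476), Rational(-1609, 35976480)) = Rational(1428740285556709, 4215665378960001120)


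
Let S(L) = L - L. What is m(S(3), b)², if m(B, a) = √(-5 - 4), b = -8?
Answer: -9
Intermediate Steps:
S(L) = 0
m(B, a) = 3*I (m(B, a) = √(-9) = 3*I)
m(S(3), b)² = (3*I)² = -9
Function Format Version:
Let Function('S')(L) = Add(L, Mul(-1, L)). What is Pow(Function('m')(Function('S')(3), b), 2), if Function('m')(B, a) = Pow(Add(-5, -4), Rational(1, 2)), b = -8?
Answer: -9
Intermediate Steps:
Function('S')(L) = 0
Function('m')(B, a) = Mul(3, I) (Function('m')(B, a) = Pow(-9, Rational(1, 2)) = Mul(3, I))
Pow(Function('m')(Function('S')(3), b), 2) = Pow(Mul(3, I), 2) = -9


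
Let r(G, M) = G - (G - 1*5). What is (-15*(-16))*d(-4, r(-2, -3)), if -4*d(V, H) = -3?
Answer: 180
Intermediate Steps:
r(G, M) = 5 (r(G, M) = G - (G - 5) = G - (-5 + G) = G + (5 - G) = 5)
d(V, H) = ¾ (d(V, H) = -¼*(-3) = ¾)
(-15*(-16))*d(-4, r(-2, -3)) = -15*(-16)*(¾) = 240*(¾) = 180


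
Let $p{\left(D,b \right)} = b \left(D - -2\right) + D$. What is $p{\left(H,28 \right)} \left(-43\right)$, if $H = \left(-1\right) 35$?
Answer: $41237$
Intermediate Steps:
$H = -35$
$p{\left(D,b \right)} = D + b \left(2 + D\right)$ ($p{\left(D,b \right)} = b \left(D + 2\right) + D = b \left(2 + D\right) + D = D + b \left(2 + D\right)$)
$p{\left(H,28 \right)} \left(-43\right) = \left(-35 + 2 \cdot 28 - 980\right) \left(-43\right) = \left(-35 + 56 - 980\right) \left(-43\right) = \left(-959\right) \left(-43\right) = 41237$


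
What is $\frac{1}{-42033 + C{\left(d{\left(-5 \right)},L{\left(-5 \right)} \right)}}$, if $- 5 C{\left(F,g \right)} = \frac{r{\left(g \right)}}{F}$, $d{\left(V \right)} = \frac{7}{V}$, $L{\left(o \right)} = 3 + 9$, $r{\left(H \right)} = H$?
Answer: $- \frac{7}{294219} \approx -2.3792 \cdot 10^{-5}$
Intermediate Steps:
$L{\left(o \right)} = 12$
$C{\left(F,g \right)} = - \frac{g}{5 F}$ ($C{\left(F,g \right)} = - \frac{g \frac{1}{F}}{5} = - \frac{g}{5 F}$)
$\frac{1}{-42033 + C{\left(d{\left(-5 \right)},L{\left(-5 \right)} \right)}} = \frac{1}{-42033 - \frac{12}{5 \frac{7}{-5}}} = \frac{1}{-42033 - \frac{12}{5 \cdot 7 \left(- \frac{1}{5}\right)}} = \frac{1}{-42033 - \frac{12}{5 \left(- \frac{7}{5}\right)}} = \frac{1}{-42033 - \frac{12}{5} \left(- \frac{5}{7}\right)} = \frac{1}{-42033 + \frac{12}{7}} = \frac{1}{- \frac{294219}{7}} = - \frac{7}{294219}$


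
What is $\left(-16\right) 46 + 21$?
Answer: $-715$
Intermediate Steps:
$\left(-16\right) 46 + 21 = -736 + 21 = -715$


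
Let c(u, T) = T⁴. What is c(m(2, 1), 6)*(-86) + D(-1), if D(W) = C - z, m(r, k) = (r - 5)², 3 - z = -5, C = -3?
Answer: -111467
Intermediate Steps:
z = 8 (z = 3 - 1*(-5) = 3 + 5 = 8)
m(r, k) = (-5 + r)²
D(W) = -11 (D(W) = -3 - 1*8 = -3 - 8 = -11)
c(m(2, 1), 6)*(-86) + D(-1) = 6⁴*(-86) - 11 = 1296*(-86) - 11 = -111456 - 11 = -111467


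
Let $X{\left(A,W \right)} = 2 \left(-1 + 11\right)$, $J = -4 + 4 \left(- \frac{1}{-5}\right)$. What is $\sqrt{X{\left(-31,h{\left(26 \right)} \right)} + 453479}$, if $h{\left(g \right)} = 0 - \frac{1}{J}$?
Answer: $\sqrt{453499} \approx 673.42$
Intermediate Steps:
$J = - \frac{16}{5}$ ($J = -4 + 4 \left(\left(-1\right) \left(- \frac{1}{5}\right)\right) = -4 + 4 \cdot \frac{1}{5} = -4 + \frac{4}{5} = - \frac{16}{5} \approx -3.2$)
$h{\left(g \right)} = \frac{5}{16}$ ($h{\left(g \right)} = 0 - \frac{1}{- \frac{16}{5}} = 0 - - \frac{5}{16} = 0 + \frac{5}{16} = \frac{5}{16}$)
$X{\left(A,W \right)} = 20$ ($X{\left(A,W \right)} = 2 \cdot 10 = 20$)
$\sqrt{X{\left(-31,h{\left(26 \right)} \right)} + 453479} = \sqrt{20 + 453479} = \sqrt{453499}$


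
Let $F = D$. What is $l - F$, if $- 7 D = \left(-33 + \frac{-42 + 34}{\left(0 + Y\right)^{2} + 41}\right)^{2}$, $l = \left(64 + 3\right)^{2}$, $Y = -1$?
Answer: $\frac{14343352}{3087} \approx 4646.4$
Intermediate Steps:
$l = 4489$ ($l = 67^{2} = 4489$)
$D = - \frac{485809}{3087}$ ($D = - \frac{\left(-33 + \frac{-42 + 34}{\left(0 - 1\right)^{2} + 41}\right)^{2}}{7} = - \frac{\left(-33 - \frac{8}{\left(-1\right)^{2} + 41}\right)^{2}}{7} = - \frac{\left(-33 - \frac{8}{1 + 41}\right)^{2}}{7} = - \frac{\left(-33 - \frac{8}{42}\right)^{2}}{7} = - \frac{\left(-33 - \frac{4}{21}\right)^{2}}{7} = - \frac{\left(- \frac{697}{21}\right)^{2}}{7} = \left(- \frac{1}{7}\right) \frac{485809}{441} = - \frac{485809}{3087} \approx -157.37$)
$F = - \frac{485809}{3087} \approx -157.37$
$l - F = 4489 - - \frac{485809}{3087} = 4489 + \frac{485809}{3087} = \frac{14343352}{3087}$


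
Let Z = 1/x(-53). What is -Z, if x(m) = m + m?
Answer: 1/106 ≈ 0.0094340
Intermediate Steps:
x(m) = 2*m
Z = -1/106 (Z = 1/(2*(-53)) = 1/(-106) = -1/106 ≈ -0.0094340)
-Z = -1*(-1/106) = 1/106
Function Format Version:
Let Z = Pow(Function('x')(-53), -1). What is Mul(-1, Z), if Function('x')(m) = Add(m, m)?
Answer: Rational(1, 106) ≈ 0.0094340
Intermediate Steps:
Function('x')(m) = Mul(2, m)
Z = Rational(-1, 106) (Z = Pow(Mul(2, -53), -1) = Pow(-106, -1) = Rational(-1, 106) ≈ -0.0094340)
Mul(-1, Z) = Mul(-1, Rational(-1, 106)) = Rational(1, 106)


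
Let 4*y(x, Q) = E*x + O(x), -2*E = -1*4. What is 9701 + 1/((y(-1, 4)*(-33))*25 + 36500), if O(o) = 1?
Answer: 1424349329/146825 ≈ 9701.0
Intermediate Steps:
E = 2 (E = -(-1)*4/2 = -1/2*(-4) = 2)
y(x, Q) = 1/4 + x/2 (y(x, Q) = (2*x + 1)/4 = (1 + 2*x)/4 = 1/4 + x/2)
9701 + 1/((y(-1, 4)*(-33))*25 + 36500) = 9701 + 1/(((1/4 + (1/2)*(-1))*(-33))*25 + 36500) = 9701 + 1/(((1/4 - 1/2)*(-33))*25 + 36500) = 9701 + 1/(-1/4*(-33)*25 + 36500) = 9701 + 1/((33/4)*25 + 36500) = 9701 + 1/(825/4 + 36500) = 9701 + 1/(146825/4) = 9701 + 4/146825 = 1424349329/146825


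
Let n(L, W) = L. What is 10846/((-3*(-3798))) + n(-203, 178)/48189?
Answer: 86724152/91510911 ≈ 0.94769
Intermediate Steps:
10846/((-3*(-3798))) + n(-203, 178)/48189 = 10846/((-3*(-3798))) - 203/48189 = 10846/11394 - 203*1/48189 = 10846*(1/11394) - 203/48189 = 5423/5697 - 203/48189 = 86724152/91510911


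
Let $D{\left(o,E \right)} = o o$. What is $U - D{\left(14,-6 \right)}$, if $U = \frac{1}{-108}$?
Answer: $- \frac{21169}{108} \approx -196.01$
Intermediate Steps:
$D{\left(o,E \right)} = o^{2}$
$U = - \frac{1}{108} \approx -0.0092593$
$U - D{\left(14,-6 \right)} = - \frac{1}{108} - 14^{2} = - \frac{1}{108} - 196 = - \frac{21169}{108}$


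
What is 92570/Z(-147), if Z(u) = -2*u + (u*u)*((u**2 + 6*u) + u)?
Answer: 46285/222356757 ≈ 0.00020816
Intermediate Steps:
Z(u) = -2*u + u**2*(u**2 + 7*u)
92570/Z(-147) = 92570/((-147*(-2 + (-147)**3 + 7*(-147)**2))) = 92570/((-147*(-2 - 3176523 + 7*21609))) = 92570/((-147*(-2 - 3176523 + 151263))) = 92570/((-147*(-3025262))) = 92570/444713514 = 92570*(1/444713514) = 46285/222356757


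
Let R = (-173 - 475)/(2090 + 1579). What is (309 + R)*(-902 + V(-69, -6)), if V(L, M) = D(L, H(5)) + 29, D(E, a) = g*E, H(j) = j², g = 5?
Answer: -460027638/1223 ≈ -3.7615e+5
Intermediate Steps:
D(E, a) = 5*E
V(L, M) = 29 + 5*L (V(L, M) = 5*L + 29 = 29 + 5*L)
R = -216/1223 (R = -648/3669 = -648*1/3669 = -216/1223 ≈ -0.17661)
(309 + R)*(-902 + V(-69, -6)) = (309 - 216/1223)*(-902 + (29 + 5*(-69))) = 377691*(-902 + (29 - 345))/1223 = 377691*(-902 - 316)/1223 = (377691/1223)*(-1218) = -460027638/1223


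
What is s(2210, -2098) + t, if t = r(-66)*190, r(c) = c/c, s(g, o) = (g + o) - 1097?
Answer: -795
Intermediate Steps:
s(g, o) = -1097 + g + o
r(c) = 1
t = 190 (t = 1*190 = 190)
s(2210, -2098) + t = (-1097 + 2210 - 2098) + 190 = -985 + 190 = -795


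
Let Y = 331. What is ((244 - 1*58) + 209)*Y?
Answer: 130745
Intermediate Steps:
((244 - 1*58) + 209)*Y = ((244 - 1*58) + 209)*331 = ((244 - 58) + 209)*331 = (186 + 209)*331 = 395*331 = 130745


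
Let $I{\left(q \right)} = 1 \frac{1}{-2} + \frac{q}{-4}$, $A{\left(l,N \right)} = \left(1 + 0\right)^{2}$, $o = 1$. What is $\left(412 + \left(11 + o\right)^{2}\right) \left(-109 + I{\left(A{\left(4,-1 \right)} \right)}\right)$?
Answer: $-61021$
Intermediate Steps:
$A{\left(l,N \right)} = 1$ ($A{\left(l,N \right)} = 1^{2} = 1$)
$I{\left(q \right)} = - \frac{1}{2} - \frac{q}{4}$ ($I{\left(q \right)} = 1 \left(- \frac{1}{2}\right) + q \left(- \frac{1}{4}\right) = - \frac{1}{2} - \frac{q}{4}$)
$\left(412 + \left(11 + o\right)^{2}\right) \left(-109 + I{\left(A{\left(4,-1 \right)} \right)}\right) = \left(412 + \left(11 + 1\right)^{2}\right) \left(-109 - \frac{3}{4}\right) = \left(412 + 12^{2}\right) \left(-109 - \frac{3}{4}\right) = \left(412 + 144\right) \left(-109 - \frac{3}{4}\right) = 556 \left(- \frac{439}{4}\right) = -61021$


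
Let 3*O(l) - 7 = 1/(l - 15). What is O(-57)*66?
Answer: 5533/36 ≈ 153.69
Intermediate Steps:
O(l) = 7/3 + 1/(3*(-15 + l)) (O(l) = 7/3 + 1/(3*(l - 15)) = 7/3 + 1/(3*(-15 + l)))
O(-57)*66 = ((-104 + 7*(-57))/(3*(-15 - 57)))*66 = ((⅓)*(-104 - 399)/(-72))*66 = ((⅓)*(-1/72)*(-503))*66 = (503/216)*66 = 5533/36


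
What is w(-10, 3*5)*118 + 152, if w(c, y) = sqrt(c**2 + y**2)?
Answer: 152 + 590*sqrt(13) ≈ 2279.3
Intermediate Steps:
w(-10, 3*5)*118 + 152 = sqrt((-10)**2 + (3*5)**2)*118 + 152 = sqrt(100 + 15**2)*118 + 152 = sqrt(100 + 225)*118 + 152 = sqrt(325)*118 + 152 = (5*sqrt(13))*118 + 152 = 590*sqrt(13) + 152 = 152 + 590*sqrt(13)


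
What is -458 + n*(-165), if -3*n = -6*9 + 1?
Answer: -3373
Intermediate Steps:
n = 53/3 (n = -(-6*9 + 1)/3 = -(-54 + 1)/3 = -⅓*(-53) = 53/3 ≈ 17.667)
-458 + n*(-165) = -458 + (53/3)*(-165) = -458 - 2915 = -3373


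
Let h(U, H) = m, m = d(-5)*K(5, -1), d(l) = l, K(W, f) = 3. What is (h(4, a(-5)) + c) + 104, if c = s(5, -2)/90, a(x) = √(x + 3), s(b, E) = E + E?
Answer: 4003/45 ≈ 88.956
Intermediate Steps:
s(b, E) = 2*E
a(x) = √(3 + x)
c = -2/45 (c = (2*(-2))/90 = -4*1/90 = -2/45 ≈ -0.044444)
m = -15 (m = -5*3 = -15)
h(U, H) = -15
(h(4, a(-5)) + c) + 104 = (-15 - 2/45) + 104 = -677/45 + 104 = 4003/45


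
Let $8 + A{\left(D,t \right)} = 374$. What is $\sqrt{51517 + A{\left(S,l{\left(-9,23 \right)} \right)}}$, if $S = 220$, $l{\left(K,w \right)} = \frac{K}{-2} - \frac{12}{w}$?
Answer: $13 \sqrt{307} \approx 227.78$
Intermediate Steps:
$l{\left(K,w \right)} = - \frac{12}{w} - \frac{K}{2}$ ($l{\left(K,w \right)} = K \left(- \frac{1}{2}\right) - \frac{12}{w} = - \frac{K}{2} - \frac{12}{w} = - \frac{12}{w} - \frac{K}{2}$)
$A{\left(D,t \right)} = 366$ ($A{\left(D,t \right)} = -8 + 374 = 366$)
$\sqrt{51517 + A{\left(S,l{\left(-9,23 \right)} \right)}} = \sqrt{51517 + 366} = \sqrt{51883} = 13 \sqrt{307}$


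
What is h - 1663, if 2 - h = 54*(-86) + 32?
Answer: 2951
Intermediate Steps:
h = 4614 (h = 2 - (54*(-86) + 32) = 2 - (-4644 + 32) = 2 - 1*(-4612) = 2 + 4612 = 4614)
h - 1663 = 4614 - 1663 = 2951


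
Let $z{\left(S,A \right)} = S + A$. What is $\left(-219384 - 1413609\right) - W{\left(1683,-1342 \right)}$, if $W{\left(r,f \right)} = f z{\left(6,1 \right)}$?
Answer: $-1623599$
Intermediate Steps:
$z{\left(S,A \right)} = A + S$
$W{\left(r,f \right)} = 7 f$ ($W{\left(r,f \right)} = f \left(1 + 6\right) = f 7 = 7 f$)
$\left(-219384 - 1413609\right) - W{\left(1683,-1342 \right)} = \left(-219384 - 1413609\right) - 7 \left(-1342\right) = -1632993 - -9394 = -1632993 + 9394 = -1623599$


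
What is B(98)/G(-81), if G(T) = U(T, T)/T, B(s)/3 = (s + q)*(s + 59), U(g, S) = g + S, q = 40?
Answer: 32499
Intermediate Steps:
U(g, S) = S + g
B(s) = 3*(40 + s)*(59 + s) (B(s) = 3*((s + 40)*(s + 59)) = 3*((40 + s)*(59 + s)) = 3*(40 + s)*(59 + s))
G(T) = 2 (G(T) = (T + T)/T = (2*T)/T = 2)
B(98)/G(-81) = (7080 + 3*98² + 297*98)/2 = (7080 + 3*9604 + 29106)*(½) = (7080 + 28812 + 29106)*(½) = 64998*(½) = 32499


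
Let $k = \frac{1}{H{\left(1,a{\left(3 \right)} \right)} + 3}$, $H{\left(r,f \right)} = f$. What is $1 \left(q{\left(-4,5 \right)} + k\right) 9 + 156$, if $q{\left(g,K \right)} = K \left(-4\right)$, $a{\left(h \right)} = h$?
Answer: $- \frac{45}{2} \approx -22.5$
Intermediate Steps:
$k = \frac{1}{6}$ ($k = \frac{1}{3 + 3} = \frac{1}{6} \approx 0.16667$)
$q{\left(g,K \right)} = - 4 K$
$1 \left(q{\left(-4,5 \right)} + k\right) 9 + 156 = 1 \left(\left(-4\right) 5 + \frac{1}{6}\right) 9 + 156 = 1 \left(-20 + \frac{1}{6}\right) 9 + 156 = 1 \left(- \frac{119}{6}\right) 9 + 156 = \left(- \frac{119}{6}\right) 9 + 156 = - \frac{357}{2} + 156 = - \frac{45}{2}$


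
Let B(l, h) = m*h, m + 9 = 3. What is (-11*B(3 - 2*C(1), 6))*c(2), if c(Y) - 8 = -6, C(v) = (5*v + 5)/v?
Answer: 792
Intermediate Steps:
C(v) = (5 + 5*v)/v
m = -6 (m = -9 + 3 = -6)
B(l, h) = -6*h
c(Y) = 2 (c(Y) = 8 - 6 = 2)
(-11*B(3 - 2*C(1), 6))*c(2) = -(-66)*6*2 = -11*(-36)*2 = 396*2 = 792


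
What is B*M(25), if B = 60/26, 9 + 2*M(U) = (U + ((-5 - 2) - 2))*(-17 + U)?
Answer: 1785/13 ≈ 137.31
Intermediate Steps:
M(U) = -9/2 + (-17 + U)*(-9 + U)/2 (M(U) = -9/2 + ((U + ((-5 - 2) - 2))*(-17 + U))/2 = -9/2 + ((U + (-7 - 2))*(-17 + U))/2 = -9/2 + ((U - 9)*(-17 + U))/2 = -9/2 + ((-9 + U)*(-17 + U))/2 = -9/2 + ((-17 + U)*(-9 + U))/2 = -9/2 + (-17 + U)*(-9 + U)/2)
B = 30/13 (B = 60*(1/26) = 30/13 ≈ 2.3077)
B*M(25) = 30*(72 + (1/2)*25**2 - 13*25)/13 = 30*(72 + (1/2)*625 - 325)/13 = 30*(72 + 625/2 - 325)/13 = (30/13)*(119/2) = 1785/13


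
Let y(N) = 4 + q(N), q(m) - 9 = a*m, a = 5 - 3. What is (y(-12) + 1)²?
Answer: 100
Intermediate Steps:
a = 2
q(m) = 9 + 2*m
y(N) = 13 + 2*N (y(N) = 4 + (9 + 2*N) = 13 + 2*N)
(y(-12) + 1)² = ((13 + 2*(-12)) + 1)² = ((13 - 24) + 1)² = (-11 + 1)² = (-10)² = 100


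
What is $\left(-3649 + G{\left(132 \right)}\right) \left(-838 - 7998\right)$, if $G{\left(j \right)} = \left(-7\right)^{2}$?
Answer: $31809600$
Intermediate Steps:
$G{\left(j \right)} = 49$
$\left(-3649 + G{\left(132 \right)}\right) \left(-838 - 7998\right) = \left(-3649 + 49\right) \left(-838 - 7998\right) = \left(-3600\right) \left(-8836\right) = 31809600$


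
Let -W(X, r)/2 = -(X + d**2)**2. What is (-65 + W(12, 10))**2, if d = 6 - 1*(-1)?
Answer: 54420129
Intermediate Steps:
d = 7 (d = 6 + 1 = 7)
W(X, r) = 2*(49 + X)**2 (W(X, r) = -(-2)*(X + 7**2)**2 = -(-2)*(X + 49)**2 = -(-2)*(49 + X)**2 = 2*(49 + X)**2)
(-65 + W(12, 10))**2 = (-65 + 2*(49 + 12)**2)**2 = (-65 + 2*61**2)**2 = (-65 + 2*3721)**2 = (-65 + 7442)**2 = 7377**2 = 54420129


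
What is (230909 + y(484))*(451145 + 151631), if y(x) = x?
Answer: 139478146968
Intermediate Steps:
(230909 + y(484))*(451145 + 151631) = (230909 + 484)*(451145 + 151631) = 231393*602776 = 139478146968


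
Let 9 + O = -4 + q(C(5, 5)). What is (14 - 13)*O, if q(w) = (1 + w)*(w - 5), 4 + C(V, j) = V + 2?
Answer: -21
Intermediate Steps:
C(V, j) = -2 + V (C(V, j) = -4 + (V + 2) = -4 + (2 + V) = -2 + V)
q(w) = (1 + w)*(-5 + w)
O = -21 (O = -9 + (-4 + (-5 + (-2 + 5)**2 - 4*(-2 + 5))) = -9 + (-4 + (-5 + 3**2 - 4*3)) = -9 + (-4 + (-5 + 9 - 12)) = -9 + (-4 - 8) = -9 - 12 = -21)
(14 - 13)*O = (14 - 13)*(-21) = 1*(-21) = -21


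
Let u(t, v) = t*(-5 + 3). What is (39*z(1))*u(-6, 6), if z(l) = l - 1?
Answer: 0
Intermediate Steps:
u(t, v) = -2*t (u(t, v) = t*(-2) = -2*t)
z(l) = -1 + l
(39*z(1))*u(-6, 6) = (39*(-1 + 1))*(-2*(-6)) = (39*0)*12 = 0*12 = 0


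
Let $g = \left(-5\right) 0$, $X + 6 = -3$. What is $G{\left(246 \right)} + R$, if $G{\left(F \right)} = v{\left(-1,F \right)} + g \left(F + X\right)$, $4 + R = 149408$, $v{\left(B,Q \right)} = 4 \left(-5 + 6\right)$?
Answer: $149408$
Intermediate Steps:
$X = -9$ ($X = -6 - 3 = -9$)
$v{\left(B,Q \right)} = 4$ ($v{\left(B,Q \right)} = 4 \cdot 1 = 4$)
$R = 149404$ ($R = -4 + 149408 = 149404$)
$g = 0$
$G{\left(F \right)} = 4$ ($G{\left(F \right)} = 4 + 0 \left(F - 9\right) = 4 + 0 \left(-9 + F\right) = 4 + 0 = 4$)
$G{\left(246 \right)} + R = 4 + 149404 = 149408$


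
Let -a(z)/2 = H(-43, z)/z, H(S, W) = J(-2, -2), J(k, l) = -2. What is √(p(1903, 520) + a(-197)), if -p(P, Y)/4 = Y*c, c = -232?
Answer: 2*√4681917563/197 ≈ 694.67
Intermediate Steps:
H(S, W) = -2
p(P, Y) = 928*Y (p(P, Y) = -4*Y*(-232) = -(-928)*Y = 928*Y)
a(z) = 4/z (a(z) = -(-4)/z = 4/z)
√(p(1903, 520) + a(-197)) = √(928*520 + 4/(-197)) = √(482560 + 4*(-1/197)) = √(482560 - 4/197) = √(95064316/197) = 2*√4681917563/197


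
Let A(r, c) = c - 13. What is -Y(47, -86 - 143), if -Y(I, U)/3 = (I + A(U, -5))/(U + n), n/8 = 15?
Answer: -87/109 ≈ -0.79817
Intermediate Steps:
A(r, c) = -13 + c
n = 120 (n = 8*15 = 120)
Y(I, U) = -3*(-18 + I)/(120 + U) (Y(I, U) = -3*(I + (-13 - 5))/(U + 120) = -3*(I - 18)/(120 + U) = -3*(-18 + I)/(120 + U))
-Y(47, -86 - 143) = -3*(18 - 1*47)/(120 + (-86 - 143)) = -3*(18 - 47)/(120 - 229) = -3*(-29)/(-109) = -3*(-1)*(-29)/109 = -1*87/109 = -87/109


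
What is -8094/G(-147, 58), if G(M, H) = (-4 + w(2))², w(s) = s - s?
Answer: -4047/8 ≈ -505.88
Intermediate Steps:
w(s) = 0
G(M, H) = 16 (G(M, H) = (-4 + 0)² = (-4)² = 16)
-8094/G(-147, 58) = -8094/16 = -8094*1/16 = -4047/8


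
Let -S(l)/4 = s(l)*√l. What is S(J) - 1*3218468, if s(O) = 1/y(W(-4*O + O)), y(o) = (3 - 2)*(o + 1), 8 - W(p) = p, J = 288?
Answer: -3218468 - 16*√2/291 ≈ -3.2185e+6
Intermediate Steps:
W(p) = 8 - p
y(o) = 1 + o (y(o) = 1*(1 + o) = 1 + o)
s(O) = 1/(9 + 3*O) (s(O) = 1/(1 + (8 - (-4*O + O))) = 1/(1 + (8 - (-3)*O)) = 1/(1 + (8 + 3*O)) = 1/(9 + 3*O))
S(l) = -4*√l/(3*(3 + l)) (S(l) = -4*1/(3*(3 + l))*√l = -4*√l/(3*(3 + l)))
S(J) - 1*3218468 = -4*√288/(9 + 3*288) - 1*3218468 = -4*12*√2/(9 + 864) - 3218468 = -4*12*√2/873 - 3218468 = -4*12*√2*1/873 - 3218468 = -16*√2/291 - 3218468 = -3218468 - 16*√2/291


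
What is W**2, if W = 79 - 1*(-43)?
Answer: 14884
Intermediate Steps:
W = 122 (W = 79 + 43 = 122)
W**2 = 122**2 = 14884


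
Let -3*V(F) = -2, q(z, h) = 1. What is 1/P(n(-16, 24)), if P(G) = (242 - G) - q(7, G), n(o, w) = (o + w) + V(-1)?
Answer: 3/697 ≈ 0.0043042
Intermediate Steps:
V(F) = 2/3 (V(F) = -1/3*(-2) = 2/3)
n(o, w) = 2/3 + o + w (n(o, w) = (o + w) + 2/3 = 2/3 + o + w)
P(G) = 241 - G (P(G) = (242 - G) - 1*1 = (242 - G) - 1 = 241 - G)
1/P(n(-16, 24)) = 1/(241 - (2/3 - 16 + 24)) = 1/(241 - 1*26/3) = 1/(241 - 26/3) = 1/(697/3) = 3/697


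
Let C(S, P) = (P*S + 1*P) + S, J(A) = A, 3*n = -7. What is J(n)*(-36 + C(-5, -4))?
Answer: 175/3 ≈ 58.333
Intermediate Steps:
n = -7/3 (n = (⅓)*(-7) = -7/3 ≈ -2.3333)
C(S, P) = P + S + P*S (C(S, P) = (P*S + P) + S = (P + P*S) + S = P + S + P*S)
J(n)*(-36 + C(-5, -4)) = -7*(-36 + (-4 - 5 - 4*(-5)))/3 = -7*(-36 + (-4 - 5 + 20))/3 = -7*(-36 + 11)/3 = -7/3*(-25) = 175/3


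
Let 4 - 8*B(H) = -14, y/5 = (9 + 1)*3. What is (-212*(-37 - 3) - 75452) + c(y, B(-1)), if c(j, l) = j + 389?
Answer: -66433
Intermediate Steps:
y = 150 (y = 5*((9 + 1)*3) = 5*(10*3) = 5*30 = 150)
B(H) = 9/4 (B(H) = 1/2 - 1/8*(-14) = 1/2 + 7/4 = 9/4)
c(j, l) = 389 + j
(-212*(-37 - 3) - 75452) + c(y, B(-1)) = (-212*(-37 - 3) - 75452) + (389 + 150) = (-212*(-40) - 75452) + 539 = (8480 - 75452) + 539 = -66972 + 539 = -66433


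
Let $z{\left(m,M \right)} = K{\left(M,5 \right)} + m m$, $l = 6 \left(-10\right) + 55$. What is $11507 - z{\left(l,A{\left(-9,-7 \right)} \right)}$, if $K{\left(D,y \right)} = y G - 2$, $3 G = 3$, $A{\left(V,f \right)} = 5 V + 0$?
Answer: $11479$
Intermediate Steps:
$A{\left(V,f \right)} = 5 V$
$G = 1$ ($G = \frac{1}{3} \cdot 3 = 1$)
$K{\left(D,y \right)} = -2 + y$ ($K{\left(D,y \right)} = y 1 - 2 = y - 2 = -2 + y$)
$l = -5$ ($l = -60 + 55 = -5$)
$z{\left(m,M \right)} = 3 + m^{2}$ ($z{\left(m,M \right)} = \left(-2 + 5\right) + m m = 3 + m^{2}$)
$11507 - z{\left(l,A{\left(-9,-7 \right)} \right)} = 11507 - \left(3 + \left(-5\right)^{2}\right) = 11507 - \left(3 + 25\right) = 11507 - 28 = 11479$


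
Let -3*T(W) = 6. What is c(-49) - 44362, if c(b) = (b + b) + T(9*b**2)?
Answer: -44462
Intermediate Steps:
T(W) = -2 (T(W) = -1/3*6 = -2)
c(b) = -2 + 2*b (c(b) = (b + b) - 2 = 2*b - 2 = -2 + 2*b)
c(-49) - 44362 = (-2 + 2*(-49)) - 44362 = (-2 - 98) - 44362 = -100 - 44362 = -44462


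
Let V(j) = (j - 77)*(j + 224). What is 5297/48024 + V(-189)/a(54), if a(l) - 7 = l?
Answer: -446780323/2929464 ≈ -152.51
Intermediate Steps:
V(j) = (-77 + j)*(224 + j)
a(l) = 7 + l
5297/48024 + V(-189)/a(54) = 5297/48024 + (-17248 + (-189)² + 147*(-189))/(7 + 54) = 5297*(1/48024) + (-17248 + 35721 - 27783)/61 = 5297/48024 - 9310*1/61 = 5297/48024 - 9310/61 = -446780323/2929464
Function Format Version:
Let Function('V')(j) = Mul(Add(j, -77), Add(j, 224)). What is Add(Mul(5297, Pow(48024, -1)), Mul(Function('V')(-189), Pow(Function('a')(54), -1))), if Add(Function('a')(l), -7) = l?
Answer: Rational(-446780323, 2929464) ≈ -152.51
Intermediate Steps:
Function('V')(j) = Mul(Add(-77, j), Add(224, j))
Function('a')(l) = Add(7, l)
Add(Mul(5297, Pow(48024, -1)), Mul(Function('V')(-189), Pow(Function('a')(54), -1))) = Add(Mul(5297, Pow(48024, -1)), Mul(Add(-17248, Pow(-189, 2), Mul(147, -189)), Pow(Add(7, 54), -1))) = Add(Mul(5297, Rational(1, 48024)), Mul(Add(-17248, 35721, -27783), Pow(61, -1))) = Add(Rational(5297, 48024), Mul(-9310, Rational(1, 61))) = Add(Rational(5297, 48024), Rational(-9310, 61)) = Rational(-446780323, 2929464)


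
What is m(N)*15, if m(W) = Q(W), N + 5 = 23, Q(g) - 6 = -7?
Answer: -15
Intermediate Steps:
Q(g) = -1 (Q(g) = 6 - 7 = -1)
N = 18 (N = -5 + 23 = 18)
m(W) = -1
m(N)*15 = -1*15 = -15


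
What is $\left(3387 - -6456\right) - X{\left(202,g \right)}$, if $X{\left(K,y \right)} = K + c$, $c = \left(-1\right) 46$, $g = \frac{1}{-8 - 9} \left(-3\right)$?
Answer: $9687$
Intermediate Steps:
$g = \frac{3}{17}$ ($g = \frac{1}{-17} \left(-3\right) = \left(- \frac{1}{17}\right) \left(-3\right) = \frac{3}{17} \approx 0.17647$)
$c = -46$
$X{\left(K,y \right)} = -46 + K$ ($X{\left(K,y \right)} = K - 46 = -46 + K$)
$\left(3387 - -6456\right) - X{\left(202,g \right)} = \left(3387 - -6456\right) - \left(-46 + 202\right) = \left(3387 + 6456\right) - 156 = 9843 - 156 = 9687$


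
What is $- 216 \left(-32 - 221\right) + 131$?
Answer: $54779$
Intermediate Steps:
$- 216 \left(-32 - 221\right) + 131 = \left(-216\right) \left(-253\right) + 131 = 54648 + 131 = 54779$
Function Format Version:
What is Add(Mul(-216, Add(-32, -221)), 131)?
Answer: 54779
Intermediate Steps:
Add(Mul(-216, Add(-32, -221)), 131) = Add(Mul(-216, -253), 131) = Add(54648, 131) = 54779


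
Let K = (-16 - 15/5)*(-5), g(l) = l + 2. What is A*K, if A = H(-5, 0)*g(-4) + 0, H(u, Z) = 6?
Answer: -1140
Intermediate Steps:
g(l) = 2 + l
K = 95 (K = (-16 - 15*⅕)*(-5) = (-16 - 3)*(-5) = -19*(-5) = 95)
A = -12 (A = 6*(2 - 4) + 0 = 6*(-2) + 0 = -12 + 0 = -12)
A*K = -12*95 = -1140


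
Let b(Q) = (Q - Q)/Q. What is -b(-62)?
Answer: 0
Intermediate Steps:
b(Q) = 0 (b(Q) = 0/Q = 0)
-b(-62) = -1*0 = 0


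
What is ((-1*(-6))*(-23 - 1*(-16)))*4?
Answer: -168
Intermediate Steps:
((-1*(-6))*(-23 - 1*(-16)))*4 = (6*(-23 + 16))*4 = (6*(-7))*4 = -42*4 = -168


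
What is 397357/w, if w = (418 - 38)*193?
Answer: 397357/73340 ≈ 5.4180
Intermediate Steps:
w = 73340 (w = 380*193 = 73340)
397357/w = 397357/73340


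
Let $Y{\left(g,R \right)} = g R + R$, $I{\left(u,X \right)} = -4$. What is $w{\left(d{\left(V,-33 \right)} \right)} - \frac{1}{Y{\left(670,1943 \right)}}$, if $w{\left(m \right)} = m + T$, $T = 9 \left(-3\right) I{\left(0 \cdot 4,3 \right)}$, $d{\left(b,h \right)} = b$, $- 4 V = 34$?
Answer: $\frac{259446845}{2607506} \approx 99.5$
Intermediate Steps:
$V = - \frac{17}{2}$ ($V = \left(- \frac{1}{4}\right) 34 = - \frac{17}{2} \approx -8.5$)
$Y{\left(g,R \right)} = R + R g$ ($Y{\left(g,R \right)} = R g + R = R + R g$)
$T = 108$ ($T = 9 \left(-3\right) \left(-4\right) = \left(-27\right) \left(-4\right) = 108$)
$w{\left(m \right)} = 108 + m$ ($w{\left(m \right)} = m + 108 = 108 + m$)
$w{\left(d{\left(V,-33 \right)} \right)} - \frac{1}{Y{\left(670,1943 \right)}} = \left(108 - \frac{17}{2}\right) - \frac{1}{1943 \left(1 + 670\right)} = \frac{199}{2} - \frac{1}{1943 \cdot 671} = \frac{199}{2} - \frac{1}{1303753} = \frac{259446845}{2607506}$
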